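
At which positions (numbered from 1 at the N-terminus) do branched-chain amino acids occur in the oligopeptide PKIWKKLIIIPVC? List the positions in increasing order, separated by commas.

3, 7, 8, 9, 10, 12

Valine (V), leucine (L), and isoleucine (I) are the branched-chain amino acids.
Matching residues: I3, L7, I8, I9, I10, V12.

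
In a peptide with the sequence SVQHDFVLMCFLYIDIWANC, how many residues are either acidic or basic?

3

Acidic: D, E. Basic: H, K, R.
Acidic residues here: D5, D15 (2).
Basic residues here: H4 (1).
The two groups share no amino acid, so total = 2 + 1 = 3.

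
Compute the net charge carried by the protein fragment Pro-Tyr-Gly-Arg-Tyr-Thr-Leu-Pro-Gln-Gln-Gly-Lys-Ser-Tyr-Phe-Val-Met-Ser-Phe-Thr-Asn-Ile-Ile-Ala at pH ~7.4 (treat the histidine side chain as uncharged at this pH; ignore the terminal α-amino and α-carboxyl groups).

Near pH 7.4, K and R contribute +1 each, D and E contribute −1 each, and every other side chain (His included, as stated) is uncharged.
Positive (K, R): Arg4, Lys12 → +2.
Negative (D, E): none → −0.
Net charge = (+2) + (−0) = +2.

+2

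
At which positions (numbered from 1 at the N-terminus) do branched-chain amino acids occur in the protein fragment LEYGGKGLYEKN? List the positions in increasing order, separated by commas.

1, 8

V, L, and I make up the branched-chain aliphatic group.
Matching residues: L1, L8.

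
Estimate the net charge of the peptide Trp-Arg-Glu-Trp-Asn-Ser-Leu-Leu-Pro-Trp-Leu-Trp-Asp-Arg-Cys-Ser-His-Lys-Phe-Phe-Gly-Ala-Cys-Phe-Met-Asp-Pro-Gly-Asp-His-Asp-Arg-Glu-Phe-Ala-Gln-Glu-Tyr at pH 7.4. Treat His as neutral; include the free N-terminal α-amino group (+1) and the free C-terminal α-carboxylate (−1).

-3

At pH ~7.4 the Lys and Arg side chains are protonated (+1), the Asp and Glu side chains are deprotonated (−1), and with His taken as neutral all other side chains carry no charge.
Positive (K, R): Arg2, Arg14, Lys18, Arg32 → +4.
Negative (D, E): Glu3, Asp13, Asp26, Asp29, Asp31, Glu33, Glu37 → −7.
The N-terminus (+1) and C-terminus (−1) cancel.
Net charge = (+4) + (−7) = −3.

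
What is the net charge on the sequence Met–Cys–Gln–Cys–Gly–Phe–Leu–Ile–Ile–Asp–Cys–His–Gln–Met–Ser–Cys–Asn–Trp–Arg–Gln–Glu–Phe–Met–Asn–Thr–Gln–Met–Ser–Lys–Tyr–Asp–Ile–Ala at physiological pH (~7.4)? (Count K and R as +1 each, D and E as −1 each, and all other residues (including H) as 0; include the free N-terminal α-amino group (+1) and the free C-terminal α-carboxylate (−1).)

-1

Positive (K, R): Arg19, Lys29 → +2.
Negative (D, E): Asp10, Glu21, Asp31 → −3.
The N-terminus (+1) and C-terminus (−1) cancel.
Net charge = (+2) + (−3) = −1.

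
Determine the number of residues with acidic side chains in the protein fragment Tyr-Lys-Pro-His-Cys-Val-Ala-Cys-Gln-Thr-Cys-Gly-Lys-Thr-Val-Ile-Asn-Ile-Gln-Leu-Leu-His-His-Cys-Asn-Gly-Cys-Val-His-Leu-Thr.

0

Aspartate (D) and glutamate (E) have carboxylic-acid side chains and are the acidic amino acids.
None of the 31 residues belong to this group.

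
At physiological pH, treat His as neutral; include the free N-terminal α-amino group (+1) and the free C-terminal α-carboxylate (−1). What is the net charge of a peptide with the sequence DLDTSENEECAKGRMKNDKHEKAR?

-1

Near pH 7.4, K and R contribute +1 each, D and E contribute −1 each, and every other side chain (His included, as stated) is uncharged.
Positive (K, R): K12, R14, K16, K19, K22, R24 → +6.
Negative (D, E): D1, D3, E6, E8, E9, D18, E21 → −7.
The N-terminus (+1) and C-terminus (−1) cancel.
Net charge = (+6) + (−7) = −1.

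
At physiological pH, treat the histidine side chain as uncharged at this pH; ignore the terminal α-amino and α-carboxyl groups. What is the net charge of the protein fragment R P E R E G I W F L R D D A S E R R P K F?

Near pH 7.4, K and R contribute +1 each, D and E contribute −1 each, and every other side chain (His included, as stated) is uncharged.
Positive (K, R): R1, R4, R11, R17, R18, K20 → +6.
Negative (D, E): E3, E5, D12, D13, E16 → −5.
Net charge = (+6) + (−5) = +1.

+1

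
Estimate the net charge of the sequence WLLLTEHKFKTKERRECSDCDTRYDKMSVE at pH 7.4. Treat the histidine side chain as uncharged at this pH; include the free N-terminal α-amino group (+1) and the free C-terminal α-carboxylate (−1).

0

At pH ~7.4 the Lys and Arg side chains are protonated (+1), the Asp and Glu side chains are deprotonated (−1), and with His taken as neutral all other side chains carry no charge.
Positive (K, R): K8, K10, K12, R14, R15, R23, K26 → +7.
Negative (D, E): E6, E13, E16, D19, D21, D25, E30 → −7.
The N-terminus (+1) and C-terminus (−1) cancel.
Net charge = (+7) + (−7) = 0.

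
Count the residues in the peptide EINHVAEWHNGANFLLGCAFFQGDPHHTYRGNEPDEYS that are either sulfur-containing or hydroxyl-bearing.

Sulfur-containing: C, M. Hydroxyl-bearing: S, T, Y.
Sulfur-containing residues here: C18 (1).
Hydroxyl-bearing residues here: T28, Y29, Y37, S38 (4).
The two groups share no amino acid, so total = 1 + 4 = 5.

5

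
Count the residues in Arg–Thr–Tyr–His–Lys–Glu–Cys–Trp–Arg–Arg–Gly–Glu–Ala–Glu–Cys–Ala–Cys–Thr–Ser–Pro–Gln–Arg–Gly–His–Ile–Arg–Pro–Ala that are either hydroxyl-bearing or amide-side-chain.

Hydroxyl-bearing: S, T, Y. Amide-side-chain: N, Q.
Hydroxyl-bearing residues here: Thr2, Tyr3, Thr18, Ser19 (4).
Amide-side-chain residues here: Gln21 (1).
The two groups share no amino acid, so total = 4 + 1 = 5.

5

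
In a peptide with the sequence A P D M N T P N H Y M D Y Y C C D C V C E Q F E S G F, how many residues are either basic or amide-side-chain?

Basic: H, K, R. Amide-side-chain: N, Q.
Basic residues here: H9 (1).
Amide-side-chain residues here: N5, N8, Q22 (3).
The two groups share no amino acid, so total = 1 + 3 = 4.

4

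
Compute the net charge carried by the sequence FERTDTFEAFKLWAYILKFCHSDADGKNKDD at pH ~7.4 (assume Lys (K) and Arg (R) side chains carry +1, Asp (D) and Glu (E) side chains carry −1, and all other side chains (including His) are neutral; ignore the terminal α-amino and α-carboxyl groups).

Positive (K, R): R3, K11, K18, K27, K29 → +5.
Negative (D, E): E2, D5, E8, D23, D25, D30, D31 → −7.
Net charge = (+5) + (−7) = −2.

-2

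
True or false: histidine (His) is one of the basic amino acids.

Lysine (K), arginine (R), and histidine (H) have basic, nitrogen-containing side chains.
Histidine is in this group.

True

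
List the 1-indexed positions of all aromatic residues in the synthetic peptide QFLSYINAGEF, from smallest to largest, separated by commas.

F, W, and Y each carry an aromatic ring on the side chain.
Matching residues: F2, Y5, F11.

2, 5, 11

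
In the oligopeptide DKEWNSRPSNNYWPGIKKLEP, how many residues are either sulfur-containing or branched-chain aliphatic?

Sulfur-containing: C, M. Branched-chain aliphatic: I, L, V.
Sulfur-containing residues here: none (0).
Branched-chain aliphatic residues here: I16, L19 (2).
The two groups share no amino acid, so total = 0 + 2 = 2.

2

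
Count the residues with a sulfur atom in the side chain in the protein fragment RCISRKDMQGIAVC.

The sulfur-bearing residues are cysteine (–SH) and methionine (–S–CH₃).
Matching residues: C2, M8, C14.

3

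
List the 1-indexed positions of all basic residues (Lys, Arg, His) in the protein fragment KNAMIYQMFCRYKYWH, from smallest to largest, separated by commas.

1, 11, 13, 16

Matching residues: K1, R11, K13, H16.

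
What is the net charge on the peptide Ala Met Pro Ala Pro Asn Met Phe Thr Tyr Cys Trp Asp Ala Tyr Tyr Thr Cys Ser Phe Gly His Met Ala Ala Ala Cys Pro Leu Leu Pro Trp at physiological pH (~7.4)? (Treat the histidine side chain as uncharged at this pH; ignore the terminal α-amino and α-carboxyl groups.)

-1

At pH ~7.4 the Lys and Arg side chains are protonated (+1), the Asp and Glu side chains are deprotonated (−1), and with His taken as neutral all other side chains carry no charge.
Positive (K, R): none → +0.
Negative (D, E): Asp13 → −1.
Net charge = (+0) + (−1) = −1.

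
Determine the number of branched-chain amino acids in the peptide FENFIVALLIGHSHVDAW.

6

The BCAAs are Val, Leu, and Ile — aliphatic side chains with a branch point.
Matching residues: I5, V6, L8, L9, I10, V15.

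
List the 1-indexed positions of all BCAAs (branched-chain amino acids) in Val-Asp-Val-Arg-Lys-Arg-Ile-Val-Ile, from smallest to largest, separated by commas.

1, 3, 7, 8, 9

Valine (V), leucine (L), and isoleucine (I) are the branched-chain amino acids.
Matching residues: Val1, Val3, Ile7, Val8, Ile9.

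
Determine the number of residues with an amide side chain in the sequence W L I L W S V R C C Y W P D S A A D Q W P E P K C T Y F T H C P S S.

1

Only N (asparagine) and Q (glutamine) carry a side-chain carboxamide.
Matching residues: Q19.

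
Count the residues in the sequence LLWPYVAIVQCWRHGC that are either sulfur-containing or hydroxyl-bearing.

Sulfur-containing: C, M. Hydroxyl-bearing: S, T, Y.
Sulfur-containing residues here: C11, C16 (2).
Hydroxyl-bearing residues here: Y5 (1).
The two groups share no amino acid, so total = 2 + 1 = 3.

3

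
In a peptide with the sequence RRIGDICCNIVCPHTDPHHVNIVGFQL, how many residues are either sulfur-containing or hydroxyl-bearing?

4

Sulfur-containing: C, M. Hydroxyl-bearing: S, T, Y.
Sulfur-containing residues here: C7, C8, C12 (3).
Hydroxyl-bearing residues here: T15 (1).
The two groups share no amino acid, so total = 3 + 1 = 4.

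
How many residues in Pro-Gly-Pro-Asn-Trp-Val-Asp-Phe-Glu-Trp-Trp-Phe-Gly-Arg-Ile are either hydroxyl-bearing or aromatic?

Hydroxyl-bearing: S, T, Y. Aromatic: F, W, Y.
Hydroxyl-bearing residues here: none (0).
Aromatic residues here: Trp5, Phe8, Trp10, Trp11, Phe12 (5).
(Y belongs to both groups, but none appear in this sequence.) Total = 0 + 5 = 5.

5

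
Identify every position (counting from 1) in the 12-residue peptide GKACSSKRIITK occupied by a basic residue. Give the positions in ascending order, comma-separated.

The basic amino acids are Lys (K), Arg (R), and His (H).
Matching residues: K2, K7, R8, K12.

2, 7, 8, 12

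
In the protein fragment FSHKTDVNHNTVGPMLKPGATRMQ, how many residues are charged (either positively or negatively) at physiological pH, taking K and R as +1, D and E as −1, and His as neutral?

4

Charged side chains at pH ~7.4: K, R (positive); D, E (negative).
Matching residues: K4, D6, K17, R22.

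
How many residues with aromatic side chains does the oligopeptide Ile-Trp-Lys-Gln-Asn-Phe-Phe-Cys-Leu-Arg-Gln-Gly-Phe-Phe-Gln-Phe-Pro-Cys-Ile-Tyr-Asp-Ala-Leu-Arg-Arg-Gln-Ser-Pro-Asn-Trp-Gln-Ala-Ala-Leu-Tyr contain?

9

Phenylalanine (F), tryptophan (W), and tyrosine (Y) have aromatic ring side chains.
Matching residues: Trp2, Phe6, Phe7, Phe13, Phe14, Phe16, Tyr20, Trp30, Tyr35.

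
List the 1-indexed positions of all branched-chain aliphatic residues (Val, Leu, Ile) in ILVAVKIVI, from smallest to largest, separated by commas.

Matching residues: I1, L2, V3, V5, I7, V8, I9.

1, 2, 3, 5, 7, 8, 9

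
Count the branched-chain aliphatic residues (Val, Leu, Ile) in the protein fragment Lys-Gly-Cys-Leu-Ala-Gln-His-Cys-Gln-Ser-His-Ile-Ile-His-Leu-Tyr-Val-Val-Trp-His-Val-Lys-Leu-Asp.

8

Matching residues: Leu4, Ile12, Ile13, Leu15, Val17, Val18, Val21, Leu23.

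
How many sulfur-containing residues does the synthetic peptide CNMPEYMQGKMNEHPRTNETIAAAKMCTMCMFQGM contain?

Cysteine (C, thiol) and methionine (M, thioether) are the two sulfur-containing amino acids.
Matching residues: C1, M3, M7, M11, M26, C27, M29, C30, M31, M35.

10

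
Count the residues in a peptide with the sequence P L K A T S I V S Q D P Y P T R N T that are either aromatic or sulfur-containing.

Aromatic: F, W, Y. Sulfur-containing: C, M.
Aromatic residues here: Y13 (1).
Sulfur-containing residues here: none (0).
The two groups share no amino acid, so total = 1 + 0 = 1.

1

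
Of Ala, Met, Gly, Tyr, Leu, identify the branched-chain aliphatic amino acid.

Leu

V, L, and I make up the branched-chain aliphatic group.
Of the listed options, only Leu belongs to this group.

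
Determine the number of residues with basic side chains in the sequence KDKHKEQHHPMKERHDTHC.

K, R, and H are the three residues with basic side chains (ε-amine, guanidinium, and imidazole respectively).
Matching residues: K1, K3, H4, K5, H8, H9, K12, R14, H15, H18.

10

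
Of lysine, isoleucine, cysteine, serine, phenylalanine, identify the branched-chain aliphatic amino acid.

Valine (V), leucine (L), and isoleucine (I) are the branched-chain amino acids.
Of the listed options, only isoleucine belongs to this group.

isoleucine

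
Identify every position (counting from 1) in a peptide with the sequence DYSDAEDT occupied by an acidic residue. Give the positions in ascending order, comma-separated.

Aspartate (D) and glutamate (E) have carboxylic-acid side chains and are the acidic amino acids.
Matching residues: D1, D4, E6, D7.

1, 4, 6, 7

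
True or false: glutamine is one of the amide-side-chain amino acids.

Only N (asparagine) and Q (glutamine) carry a side-chain carboxamide.
Glutamine is in this group.

True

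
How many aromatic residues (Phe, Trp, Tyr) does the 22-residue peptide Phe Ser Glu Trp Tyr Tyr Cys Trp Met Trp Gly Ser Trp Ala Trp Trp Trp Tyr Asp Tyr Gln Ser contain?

Matching residues: Phe1, Trp4, Tyr5, Tyr6, Trp8, Trp10, Trp13, Trp15, Trp16, Trp17, Tyr18, Tyr20.

12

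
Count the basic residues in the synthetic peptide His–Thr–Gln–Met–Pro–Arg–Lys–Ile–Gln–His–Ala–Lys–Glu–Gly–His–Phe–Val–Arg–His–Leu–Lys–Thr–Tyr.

The basic amino acids are Lys (K), Arg (R), and His (H).
Matching residues: His1, Arg6, Lys7, His10, Lys12, His15, Arg18, His19, Lys21.

9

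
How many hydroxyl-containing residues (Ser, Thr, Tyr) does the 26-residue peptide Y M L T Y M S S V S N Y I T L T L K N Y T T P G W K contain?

12

Matching residues: Y1, T4, Y5, S7, S8, S10, Y12, T14, T16, Y20, T21, T22.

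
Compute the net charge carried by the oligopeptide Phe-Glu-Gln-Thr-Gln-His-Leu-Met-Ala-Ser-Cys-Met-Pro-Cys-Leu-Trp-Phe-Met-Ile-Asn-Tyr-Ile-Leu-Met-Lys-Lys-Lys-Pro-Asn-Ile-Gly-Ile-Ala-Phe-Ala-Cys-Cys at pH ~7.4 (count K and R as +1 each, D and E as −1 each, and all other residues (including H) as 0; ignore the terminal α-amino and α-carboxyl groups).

Positive (K, R): Lys25, Lys26, Lys27 → +3.
Negative (D, E): Glu2 → −1.
Net charge = (+3) + (−1) = +2.

+2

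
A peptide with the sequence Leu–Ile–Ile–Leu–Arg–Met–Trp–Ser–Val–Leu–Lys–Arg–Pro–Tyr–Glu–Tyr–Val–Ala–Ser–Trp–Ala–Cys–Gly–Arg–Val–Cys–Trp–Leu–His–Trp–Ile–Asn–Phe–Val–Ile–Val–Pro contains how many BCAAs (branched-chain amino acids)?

13

V, L, and I make up the branched-chain aliphatic group.
Matching residues: Leu1, Ile2, Ile3, Leu4, Val9, Leu10, Val17, Val25, Leu28, Ile31, Val34, Ile35, Val36.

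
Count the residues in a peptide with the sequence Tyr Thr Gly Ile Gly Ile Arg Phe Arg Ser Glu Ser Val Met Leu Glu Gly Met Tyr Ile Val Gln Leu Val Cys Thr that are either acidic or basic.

Acidic: D, E. Basic: H, K, R.
Acidic residues here: Glu11, Glu16 (2).
Basic residues here: Arg7, Arg9 (2).
The two groups share no amino acid, so total = 2 + 2 = 4.

4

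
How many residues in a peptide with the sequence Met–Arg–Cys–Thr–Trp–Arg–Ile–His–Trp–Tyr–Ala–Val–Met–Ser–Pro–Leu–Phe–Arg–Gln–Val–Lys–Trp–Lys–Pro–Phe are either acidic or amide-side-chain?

Acidic: D, E. Amide-side-chain: N, Q.
Acidic residues here: none (0).
Amide-side-chain residues here: Gln19 (1).
The two groups share no amino acid, so total = 0 + 1 = 1.

1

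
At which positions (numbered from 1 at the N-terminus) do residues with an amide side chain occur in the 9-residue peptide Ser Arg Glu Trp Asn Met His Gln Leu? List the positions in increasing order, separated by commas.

Only N (asparagine) and Q (glutamine) carry a side-chain carboxamide.
Matching residues: Asn5, Gln8.

5, 8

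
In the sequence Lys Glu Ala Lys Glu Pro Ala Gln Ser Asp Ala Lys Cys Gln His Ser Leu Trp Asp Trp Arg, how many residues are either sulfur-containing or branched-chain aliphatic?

Sulfur-containing: C, M. Branched-chain aliphatic: I, L, V.
Sulfur-containing residues here: Cys13 (1).
Branched-chain aliphatic residues here: Leu17 (1).
The two groups share no amino acid, so total = 1 + 1 = 2.

2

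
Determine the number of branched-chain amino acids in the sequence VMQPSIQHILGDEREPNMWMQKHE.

The BCAAs are Val, Leu, and Ile — aliphatic side chains with a branch point.
Matching residues: V1, I6, I9, L10.

4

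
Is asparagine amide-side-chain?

Asparagine (N) and glutamine (Q) have uncharged amide side chains.
Asparagine is in this group.

Yes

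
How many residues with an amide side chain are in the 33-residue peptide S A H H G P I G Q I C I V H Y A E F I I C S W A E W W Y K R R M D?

1

The amide-side-chain residues are Asn (N) and Gln (Q).
Matching residues: Q9.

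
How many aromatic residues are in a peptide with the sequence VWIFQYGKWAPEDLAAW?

5

F, W, and Y each carry an aromatic ring on the side chain.
Matching residues: W2, F4, Y6, W9, W17.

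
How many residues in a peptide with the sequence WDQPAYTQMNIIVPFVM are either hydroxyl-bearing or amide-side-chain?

5

Hydroxyl-bearing: S, T, Y. Amide-side-chain: N, Q.
Hydroxyl-bearing residues here: Y6, T7 (2).
Amide-side-chain residues here: Q3, Q8, N10 (3).
The two groups share no amino acid, so total = 2 + 3 = 5.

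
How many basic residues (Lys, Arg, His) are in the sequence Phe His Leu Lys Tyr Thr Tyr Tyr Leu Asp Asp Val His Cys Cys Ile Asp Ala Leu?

Matching residues: His2, Lys4, His13.

3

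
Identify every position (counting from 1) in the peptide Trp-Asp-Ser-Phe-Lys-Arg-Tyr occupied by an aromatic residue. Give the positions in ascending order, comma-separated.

The aromatic amino acids are Phe (F, benzyl), Trp (W, indole), and Tyr (Y, phenol).
Matching residues: Trp1, Phe4, Tyr7.

1, 4, 7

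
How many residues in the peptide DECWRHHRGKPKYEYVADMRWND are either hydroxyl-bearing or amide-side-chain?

Hydroxyl-bearing: S, T, Y. Amide-side-chain: N, Q.
Hydroxyl-bearing residues here: Y13, Y15 (2).
Amide-side-chain residues here: N22 (1).
The two groups share no amino acid, so total = 2 + 1 = 3.

3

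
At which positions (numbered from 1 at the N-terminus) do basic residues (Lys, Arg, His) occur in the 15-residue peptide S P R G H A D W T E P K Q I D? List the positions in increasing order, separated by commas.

3, 5, 12

Matching residues: R3, H5, K12.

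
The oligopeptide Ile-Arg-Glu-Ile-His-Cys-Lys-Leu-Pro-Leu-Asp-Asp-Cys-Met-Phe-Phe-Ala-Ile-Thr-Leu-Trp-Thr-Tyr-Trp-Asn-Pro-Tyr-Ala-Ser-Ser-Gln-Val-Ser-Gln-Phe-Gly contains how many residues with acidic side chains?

Aspartate (D) and glutamate (E) have carboxylic-acid side chains and are the acidic amino acids.
Matching residues: Glu3, Asp11, Asp12.

3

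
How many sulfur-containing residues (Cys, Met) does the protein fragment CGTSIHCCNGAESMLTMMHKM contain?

Matching residues: C1, C7, C8, M14, M17, M18, M21.

7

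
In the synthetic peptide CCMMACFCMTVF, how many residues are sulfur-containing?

The sulfur-bearing residues are cysteine (–SH) and methionine (–S–CH₃).
Matching residues: C1, C2, M3, M4, C6, C8, M9.

7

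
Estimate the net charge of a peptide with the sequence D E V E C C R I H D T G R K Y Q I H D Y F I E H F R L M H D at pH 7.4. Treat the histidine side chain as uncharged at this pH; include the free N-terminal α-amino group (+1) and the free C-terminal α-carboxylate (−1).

At pH ~7.4 the Lys and Arg side chains are protonated (+1), the Asp and Glu side chains are deprotonated (−1), and with His taken as neutral all other side chains carry no charge.
Positive (K, R): R7, R13, K14, R26 → +4.
Negative (D, E): D1, E2, E4, D10, D19, E23, D30 → −7.
The N-terminus (+1) and C-terminus (−1) cancel.
Net charge = (+4) + (−7) = −3.

-3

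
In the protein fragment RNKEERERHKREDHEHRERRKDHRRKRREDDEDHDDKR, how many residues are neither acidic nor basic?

1

Acidic: D, E. Basic: K, R, H. All other residues are neither.
Matching residues: N2.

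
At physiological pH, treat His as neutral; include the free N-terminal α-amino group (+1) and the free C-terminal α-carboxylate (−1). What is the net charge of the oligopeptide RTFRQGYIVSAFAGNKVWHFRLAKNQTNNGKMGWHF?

+6

Near pH 7.4, K and R contribute +1 each, D and E contribute −1 each, and every other side chain (His included, as stated) is uncharged.
Positive (K, R): R1, R4, K16, R21, K24, K31 → +6.
Negative (D, E): none → −0.
The N-terminus (+1) and C-terminus (−1) cancel.
Net charge = (+6) + (−0) = +6.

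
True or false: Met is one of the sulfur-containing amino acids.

True

The sulfur-bearing residues are cysteine (–SH) and methionine (–S–CH₃).
Methionine is in this group.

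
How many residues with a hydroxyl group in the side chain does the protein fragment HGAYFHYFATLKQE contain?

The –OH-bearing residues are Ser, Thr (aliphatic alcohols), and Tyr (phenol).
Matching residues: Y4, Y7, T10.

3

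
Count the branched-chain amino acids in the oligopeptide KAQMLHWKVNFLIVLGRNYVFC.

7

V, L, and I make up the branched-chain aliphatic group.
Matching residues: L5, V9, L12, I13, V14, L15, V20.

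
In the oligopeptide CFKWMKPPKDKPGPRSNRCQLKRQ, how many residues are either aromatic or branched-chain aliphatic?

3

Aromatic: F, W, Y. Branched-chain aliphatic: I, L, V.
Aromatic residues here: F2, W4 (2).
Branched-chain aliphatic residues here: L21 (1).
The two groups share no amino acid, so total = 2 + 1 = 3.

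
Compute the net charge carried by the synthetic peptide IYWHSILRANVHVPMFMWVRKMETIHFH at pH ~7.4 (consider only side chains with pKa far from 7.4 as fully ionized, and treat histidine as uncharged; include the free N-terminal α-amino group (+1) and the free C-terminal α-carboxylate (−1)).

The side chains ionized at physiological pH are Lys/Arg (+1) and Asp/Glu (−1); with His treated as neutral, nothing else contributes.
Positive (K, R): R8, R20, K21 → +3.
Negative (D, E): E23 → −1.
The N-terminus (+1) and C-terminus (−1) cancel.
Net charge = (+3) + (−1) = +2.

+2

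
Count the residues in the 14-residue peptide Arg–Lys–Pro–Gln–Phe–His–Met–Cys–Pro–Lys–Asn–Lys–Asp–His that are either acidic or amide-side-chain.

3

Acidic: D, E. Amide-side-chain: N, Q.
Acidic residues here: Asp13 (1).
Amide-side-chain residues here: Gln4, Asn11 (2).
The two groups share no amino acid, so total = 1 + 2 = 3.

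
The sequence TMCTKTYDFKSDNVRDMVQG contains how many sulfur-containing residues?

Only Cys (C) and Met (M) have a sulfur atom in the side chain.
Matching residues: M2, C3, M17.

3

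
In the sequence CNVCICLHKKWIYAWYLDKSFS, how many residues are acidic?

The acidic residues are Asp (D) and Glu (E), whose side chains end in a carboxylate group.
Matching residues: D18.

1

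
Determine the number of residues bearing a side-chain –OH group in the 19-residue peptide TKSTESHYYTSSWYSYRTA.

S, T, and Y are the three residues with a side-chain hydroxyl.
Matching residues: T1, S3, T4, S6, Y8, Y9, T10, S11, S12, Y14, S15, Y16, T18.

13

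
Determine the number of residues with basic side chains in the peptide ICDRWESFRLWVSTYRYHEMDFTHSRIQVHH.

8

Lysine (K), arginine (R), and histidine (H) have basic, nitrogen-containing side chains.
Matching residues: R4, R9, R16, H18, H24, R26, H30, H31.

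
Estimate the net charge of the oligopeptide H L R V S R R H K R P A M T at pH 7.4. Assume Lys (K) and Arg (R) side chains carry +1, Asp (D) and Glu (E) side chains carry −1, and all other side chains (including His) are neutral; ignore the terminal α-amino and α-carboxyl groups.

+5

Positive (K, R): R3, R6, R7, K9, R10 → +5.
Negative (D, E): none → −0.
Net charge = (+5) + (−0) = +5.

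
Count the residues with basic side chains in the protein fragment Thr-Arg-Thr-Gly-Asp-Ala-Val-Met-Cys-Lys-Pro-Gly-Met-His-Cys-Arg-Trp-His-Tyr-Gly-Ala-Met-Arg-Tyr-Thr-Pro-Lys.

The basic amino acids are Lys (K), Arg (R), and His (H).
Matching residues: Arg2, Lys10, His14, Arg16, His18, Arg23, Lys27.

7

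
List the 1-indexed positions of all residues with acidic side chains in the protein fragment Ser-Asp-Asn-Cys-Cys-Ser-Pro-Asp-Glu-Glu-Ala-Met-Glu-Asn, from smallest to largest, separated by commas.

2, 8, 9, 10, 13

The acidic residues are Asp (D) and Glu (E), whose side chains end in a carboxylate group.
Matching residues: Asp2, Asp8, Glu9, Glu10, Glu13.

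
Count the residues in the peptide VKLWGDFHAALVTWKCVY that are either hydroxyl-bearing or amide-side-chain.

2

Hydroxyl-bearing: S, T, Y. Amide-side-chain: N, Q.
Hydroxyl-bearing residues here: T13, Y18 (2).
Amide-side-chain residues here: none (0).
The two groups share no amino acid, so total = 2 + 0 = 2.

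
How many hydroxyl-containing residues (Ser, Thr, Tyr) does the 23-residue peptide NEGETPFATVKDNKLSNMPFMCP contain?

Matching residues: T5, T9, S16.

3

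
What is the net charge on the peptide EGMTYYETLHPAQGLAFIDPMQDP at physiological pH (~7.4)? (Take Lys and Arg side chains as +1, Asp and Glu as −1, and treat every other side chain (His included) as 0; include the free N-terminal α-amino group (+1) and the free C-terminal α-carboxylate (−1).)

-4

Positive (K, R): none → +0.
Negative (D, E): E1, E7, D19, D23 → −4.
The N-terminus (+1) and C-terminus (−1) cancel.
Net charge = (+0) + (−4) = −4.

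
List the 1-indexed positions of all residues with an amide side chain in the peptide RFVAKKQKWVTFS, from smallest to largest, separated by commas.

7

Asparagine (N) and glutamine (Q) have uncharged amide side chains.
Matching residues: Q7.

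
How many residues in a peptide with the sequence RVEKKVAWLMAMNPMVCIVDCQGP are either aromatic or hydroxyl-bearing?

1

Aromatic: F, W, Y. Hydroxyl-bearing: S, T, Y.
Aromatic residues here: W8 (1).
Hydroxyl-bearing residues here: none (0).
(Y belongs to both groups, but none appear in this sequence.) Total = 1 + 0 = 1.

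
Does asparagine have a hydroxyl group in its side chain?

Serine (S), threonine (T), and tyrosine (Y) each carry a hydroxyl group on the side chain.
Asparagine is not in this group.

No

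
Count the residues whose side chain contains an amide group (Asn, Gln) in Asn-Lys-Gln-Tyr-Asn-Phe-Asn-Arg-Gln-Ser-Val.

Matching residues: Asn1, Gln3, Asn5, Asn7, Gln9.

5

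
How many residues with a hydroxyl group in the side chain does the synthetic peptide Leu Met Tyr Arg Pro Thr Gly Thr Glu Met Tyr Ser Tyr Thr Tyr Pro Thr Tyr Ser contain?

11

S, T, and Y are the three residues with a side-chain hydroxyl.
Matching residues: Tyr3, Thr6, Thr8, Tyr11, Ser12, Tyr13, Thr14, Tyr15, Thr17, Tyr18, Ser19.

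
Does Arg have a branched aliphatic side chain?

No

V, L, and I make up the branched-chain aliphatic group.
Arginine is not in this group.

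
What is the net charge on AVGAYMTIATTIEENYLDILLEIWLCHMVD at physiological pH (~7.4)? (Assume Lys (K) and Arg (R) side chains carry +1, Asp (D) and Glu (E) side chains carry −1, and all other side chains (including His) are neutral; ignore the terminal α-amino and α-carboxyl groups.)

Positive (K, R): none → +0.
Negative (D, E): E13, E14, D18, E22, D30 → −5.
Net charge = (+0) + (−5) = −5.

-5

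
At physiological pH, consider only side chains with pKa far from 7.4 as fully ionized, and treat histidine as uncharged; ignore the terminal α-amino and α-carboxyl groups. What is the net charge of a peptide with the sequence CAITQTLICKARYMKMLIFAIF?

+3

At pH ~7.4 the Lys and Arg side chains are protonated (+1), the Asp and Glu side chains are deprotonated (−1), and with His taken as neutral all other side chains carry no charge.
Positive (K, R): K10, R12, K15 → +3.
Negative (D, E): none → −0.
Net charge = (+3) + (−0) = +3.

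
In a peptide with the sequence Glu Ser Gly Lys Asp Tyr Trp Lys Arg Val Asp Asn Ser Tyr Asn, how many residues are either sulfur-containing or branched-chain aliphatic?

Sulfur-containing: C, M. Branched-chain aliphatic: I, L, V.
Sulfur-containing residues here: none (0).
Branched-chain aliphatic residues here: Val10 (1).
The two groups share no amino acid, so total = 0 + 1 = 1.

1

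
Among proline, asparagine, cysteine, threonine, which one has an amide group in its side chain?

Only N (asparagine) and Q (glutamine) carry a side-chain carboxamide.
Of the listed options, only asparagine belongs to this group.

asparagine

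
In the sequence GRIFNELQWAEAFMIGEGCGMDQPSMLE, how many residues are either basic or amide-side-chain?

4

Basic: H, K, R. Amide-side-chain: N, Q.
Basic residues here: R2 (1).
Amide-side-chain residues here: N5, Q8, Q23 (3).
The two groups share no amino acid, so total = 1 + 3 = 4.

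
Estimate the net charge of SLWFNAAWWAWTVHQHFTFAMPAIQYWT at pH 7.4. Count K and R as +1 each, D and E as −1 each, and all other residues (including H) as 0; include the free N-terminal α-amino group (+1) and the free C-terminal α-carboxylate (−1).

0

Positive (K, R): none → +0.
Negative (D, E): none → −0.
The N-terminus (+1) and C-terminus (−1) cancel.
Net charge = (+0) + (−0) = 0.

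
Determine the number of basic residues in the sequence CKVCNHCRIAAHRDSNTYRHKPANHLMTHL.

10

The basic amino acids are Lys (K), Arg (R), and His (H).
Matching residues: K2, H6, R8, H12, R13, R19, H20, K21, H25, H29.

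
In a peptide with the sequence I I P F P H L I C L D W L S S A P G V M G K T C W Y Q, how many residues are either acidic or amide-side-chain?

2

Acidic: D, E. Amide-side-chain: N, Q.
Acidic residues here: D11 (1).
Amide-side-chain residues here: Q27 (1).
The two groups share no amino acid, so total = 1 + 1 = 2.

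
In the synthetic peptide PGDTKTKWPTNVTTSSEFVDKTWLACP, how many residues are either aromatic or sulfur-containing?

Aromatic: F, W, Y. Sulfur-containing: C, M.
Aromatic residues here: W8, F18, W23 (3).
Sulfur-containing residues here: C26 (1).
The two groups share no amino acid, so total = 3 + 1 = 4.

4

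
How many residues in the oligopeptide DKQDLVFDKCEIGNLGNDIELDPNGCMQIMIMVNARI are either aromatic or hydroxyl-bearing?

1

Aromatic: F, W, Y. Hydroxyl-bearing: S, T, Y.
Aromatic residues here: F7 (1).
Hydroxyl-bearing residues here: none (0).
(Y belongs to both groups, but none appear in this sequence.) Total = 1 + 0 = 1.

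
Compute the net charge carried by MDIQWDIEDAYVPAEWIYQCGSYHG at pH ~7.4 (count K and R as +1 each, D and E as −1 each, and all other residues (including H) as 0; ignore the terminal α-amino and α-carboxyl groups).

-5

Positive (K, R): none → +0.
Negative (D, E): D2, D6, E8, D9, E15 → −5.
Net charge = (+0) + (−5) = −5.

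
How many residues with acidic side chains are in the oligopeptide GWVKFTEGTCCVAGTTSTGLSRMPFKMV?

The acidic residues are Asp (D) and Glu (E), whose side chains end in a carboxylate group.
Matching residues: E7.

1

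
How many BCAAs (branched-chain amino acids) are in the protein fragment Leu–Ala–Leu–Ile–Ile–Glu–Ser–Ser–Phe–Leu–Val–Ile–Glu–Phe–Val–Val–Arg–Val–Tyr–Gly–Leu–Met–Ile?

12

Valine (V), leucine (L), and isoleucine (I) are the branched-chain amino acids.
Matching residues: Leu1, Leu3, Ile4, Ile5, Leu10, Val11, Ile12, Val15, Val16, Val18, Leu21, Ile23.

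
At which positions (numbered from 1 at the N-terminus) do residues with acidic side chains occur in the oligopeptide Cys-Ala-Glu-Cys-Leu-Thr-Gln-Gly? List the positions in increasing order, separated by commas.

3

Aspartate (D) and glutamate (E) have carboxylic-acid side chains and are the acidic amino acids.
Matching residues: Glu3.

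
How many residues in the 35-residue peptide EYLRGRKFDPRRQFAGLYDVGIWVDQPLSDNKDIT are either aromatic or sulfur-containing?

5

Aromatic: F, W, Y. Sulfur-containing: C, M.
Aromatic residues here: Y2, F8, F14, Y18, W23 (5).
Sulfur-containing residues here: none (0).
The two groups share no amino acid, so total = 5 + 0 = 5.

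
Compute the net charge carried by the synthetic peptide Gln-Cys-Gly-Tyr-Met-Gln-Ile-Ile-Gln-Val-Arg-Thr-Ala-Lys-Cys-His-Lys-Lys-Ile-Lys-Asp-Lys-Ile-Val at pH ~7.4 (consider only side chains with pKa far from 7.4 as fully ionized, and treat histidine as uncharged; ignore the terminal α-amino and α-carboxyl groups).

At pH ~7.4 the Lys and Arg side chains are protonated (+1), the Asp and Glu side chains are deprotonated (−1), and with His taken as neutral all other side chains carry no charge.
Positive (K, R): Arg11, Lys14, Lys17, Lys18, Lys20, Lys22 → +6.
Negative (D, E): Asp21 → −1.
Net charge = (+6) + (−1) = +5.

+5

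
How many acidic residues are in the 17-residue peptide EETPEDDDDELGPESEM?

The acidic residues are Asp (D) and Glu (E), whose side chains end in a carboxylate group.
Matching residues: E1, E2, E5, D6, D7, D8, D9, E10, E14, E16.

10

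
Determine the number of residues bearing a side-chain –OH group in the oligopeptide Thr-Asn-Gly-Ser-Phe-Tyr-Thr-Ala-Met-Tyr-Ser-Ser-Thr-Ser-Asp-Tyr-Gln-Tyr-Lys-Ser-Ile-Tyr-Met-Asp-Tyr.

14

S, T, and Y are the three residues with a side-chain hydroxyl.
Matching residues: Thr1, Ser4, Tyr6, Thr7, Tyr10, Ser11, Ser12, Thr13, Ser14, Tyr16, Tyr18, Ser20, Tyr22, Tyr25.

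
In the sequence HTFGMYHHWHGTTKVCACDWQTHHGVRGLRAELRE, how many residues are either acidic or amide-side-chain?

4

Acidic: D, E. Amide-side-chain: N, Q.
Acidic residues here: D19, E32, E35 (3).
Amide-side-chain residues here: Q21 (1).
The two groups share no amino acid, so total = 3 + 1 = 4.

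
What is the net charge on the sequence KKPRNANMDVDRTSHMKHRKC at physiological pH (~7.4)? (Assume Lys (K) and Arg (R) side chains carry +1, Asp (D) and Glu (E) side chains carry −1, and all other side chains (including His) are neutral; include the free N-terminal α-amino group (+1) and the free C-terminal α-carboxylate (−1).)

+5

Positive (K, R): K1, K2, R4, R12, K17, R19, K20 → +7.
Negative (D, E): D9, D11 → −2.
The N-terminus (+1) and C-terminus (−1) cancel.
Net charge = (+7) + (−2) = +5.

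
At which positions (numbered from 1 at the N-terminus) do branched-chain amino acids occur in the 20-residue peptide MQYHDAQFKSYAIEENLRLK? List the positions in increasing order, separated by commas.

13, 17, 19

The BCAAs are Val, Leu, and Ile — aliphatic side chains with a branch point.
Matching residues: I13, L17, L19.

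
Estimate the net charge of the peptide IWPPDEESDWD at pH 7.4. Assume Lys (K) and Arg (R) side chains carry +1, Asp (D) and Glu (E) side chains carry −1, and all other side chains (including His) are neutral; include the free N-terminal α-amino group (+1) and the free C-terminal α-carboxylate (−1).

-5

Positive (K, R): none → +0.
Negative (D, E): D5, E6, E7, D9, D11 → −5.
The N-terminus (+1) and C-terminus (−1) cancel.
Net charge = (+0) + (−5) = −5.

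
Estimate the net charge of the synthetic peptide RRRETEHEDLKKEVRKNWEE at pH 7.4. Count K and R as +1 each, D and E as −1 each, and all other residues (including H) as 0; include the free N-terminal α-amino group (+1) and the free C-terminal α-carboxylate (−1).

Positive (K, R): R1, R2, R3, K11, K12, R15, K16 → +7.
Negative (D, E): E4, E6, E8, D9, E13, E19, E20 → −7.
The N-terminus (+1) and C-terminus (−1) cancel.
Net charge = (+7) + (−7) = 0.

0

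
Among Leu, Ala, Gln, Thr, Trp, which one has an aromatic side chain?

Trp

F, W, and Y each carry an aromatic ring on the side chain.
Of the listed options, only Trp belongs to this group.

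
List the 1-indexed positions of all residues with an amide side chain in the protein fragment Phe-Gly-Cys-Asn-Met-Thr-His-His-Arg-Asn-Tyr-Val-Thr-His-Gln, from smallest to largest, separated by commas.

4, 10, 15

The amide-side-chain residues are Asn (N) and Gln (Q).
Matching residues: Asn4, Asn10, Gln15.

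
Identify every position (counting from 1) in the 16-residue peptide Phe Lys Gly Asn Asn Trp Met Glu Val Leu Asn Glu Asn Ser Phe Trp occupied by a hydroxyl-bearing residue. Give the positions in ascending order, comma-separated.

The –OH-bearing residues are Ser, Thr (aliphatic alcohols), and Tyr (phenol).
Matching residues: Ser14.

14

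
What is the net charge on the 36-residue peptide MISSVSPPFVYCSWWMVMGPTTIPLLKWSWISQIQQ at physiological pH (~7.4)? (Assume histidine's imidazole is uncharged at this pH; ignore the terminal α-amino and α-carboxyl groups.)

At pH ~7.4 the Lys and Arg side chains are protonated (+1), the Asp and Glu side chains are deprotonated (−1), and with His taken as neutral all other side chains carry no charge.
Positive (K, R): K27 → +1.
Negative (D, E): none → −0.
Net charge = (+1) + (−0) = +1.

+1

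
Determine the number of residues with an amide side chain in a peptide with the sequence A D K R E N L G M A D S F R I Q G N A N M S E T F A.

Only N (asparagine) and Q (glutamine) carry a side-chain carboxamide.
Matching residues: N6, Q16, N18, N20.

4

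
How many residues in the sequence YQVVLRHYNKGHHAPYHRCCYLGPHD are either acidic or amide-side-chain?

Acidic: D, E. Amide-side-chain: N, Q.
Acidic residues here: D26 (1).
Amide-side-chain residues here: Q2, N9 (2).
The two groups share no amino acid, so total = 1 + 2 = 3.

3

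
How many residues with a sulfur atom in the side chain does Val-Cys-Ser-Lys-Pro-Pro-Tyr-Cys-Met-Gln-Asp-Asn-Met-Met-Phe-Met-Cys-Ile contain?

7

The sulfur-bearing residues are cysteine (–SH) and methionine (–S–CH₃).
Matching residues: Cys2, Cys8, Met9, Met13, Met14, Met16, Cys17.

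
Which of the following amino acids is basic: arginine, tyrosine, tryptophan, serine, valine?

K, R, and H are the three residues with basic side chains (ε-amine, guanidinium, and imidazole respectively).
Of the listed options, only arginine belongs to this group.

arginine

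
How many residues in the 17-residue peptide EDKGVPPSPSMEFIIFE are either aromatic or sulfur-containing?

3

Aromatic: F, W, Y. Sulfur-containing: C, M.
Aromatic residues here: F13, F16 (2).
Sulfur-containing residues here: M11 (1).
The two groups share no amino acid, so total = 2 + 1 = 3.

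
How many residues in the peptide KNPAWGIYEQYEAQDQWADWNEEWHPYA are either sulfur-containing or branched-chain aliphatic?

Sulfur-containing: C, M. Branched-chain aliphatic: I, L, V.
Sulfur-containing residues here: none (0).
Branched-chain aliphatic residues here: I7 (1).
The two groups share no amino acid, so total = 0 + 1 = 1.

1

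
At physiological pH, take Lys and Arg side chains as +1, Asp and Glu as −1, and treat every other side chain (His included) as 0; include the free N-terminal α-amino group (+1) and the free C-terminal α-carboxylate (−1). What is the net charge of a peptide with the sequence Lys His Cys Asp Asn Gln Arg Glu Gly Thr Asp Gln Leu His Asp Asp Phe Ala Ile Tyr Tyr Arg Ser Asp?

Positive (K, R): Lys1, Arg7, Arg22 → +3.
Negative (D, E): Asp4, Glu8, Asp11, Asp15, Asp16, Asp24 → −6.
The N-terminus (+1) and C-terminus (−1) cancel.
Net charge = (+3) + (−6) = −3.

-3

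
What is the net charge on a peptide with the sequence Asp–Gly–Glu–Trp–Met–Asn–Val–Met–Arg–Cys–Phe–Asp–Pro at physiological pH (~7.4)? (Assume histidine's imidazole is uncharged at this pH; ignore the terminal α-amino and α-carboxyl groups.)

-2

At pH ~7.4 the Lys and Arg side chains are protonated (+1), the Asp and Glu side chains are deprotonated (−1), and with His taken as neutral all other side chains carry no charge.
Positive (K, R): Arg9 → +1.
Negative (D, E): Asp1, Glu3, Asp12 → −3.
Net charge = (+1) + (−3) = −2.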